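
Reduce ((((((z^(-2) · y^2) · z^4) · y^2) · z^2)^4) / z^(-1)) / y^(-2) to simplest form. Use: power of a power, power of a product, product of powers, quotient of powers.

y^18·z^17

((((((z^(-2) · y^2) · z^4) · y^2) · z^2)^4) / z^(-1)) / y^(-2)
= ((((((z^(-2) · y^2) · z^4) · y^2)^4) · ((z^2)^4)) / z^(-1)) / y^(-2)    [power of a product]
= ((((((z^(-2) · y^2) · z^4)^4) · ((y^2)^4)) · ((z^2)^4)) / z^(-1)) / y^(-2)    [power of a product]
= ((((((z^(-2) · y^2)^4) · ((z^4)^4)) · ((y^2)^4)) · ((z^2)^4)) / z^(-1)) / y^(-2)    [power of a product]
= (((((((z^(-2))^4) · ((y^2)^4)) · ((z^4)^4)) · ((y^2)^4)) · ((z^2)^4)) / z^(-1)) / y^(-2)    [power of a product]
= (((((z^(-8) · ((y^2)^4)) · ((z^4)^4)) · ((y^2)^4)) · ((z^2)^4)) / z^(-1)) / y^(-2)    [power of a power]
= (((((z^(-8) · y^8) · ((z^4)^4)) · ((y^2)^4)) · ((z^2)^4)) / z^(-1)) / y^(-2)    [power of a power]
= (((((z^(-8) · y^8) · z^16) · ((y^2)^4)) · ((z^2)^4)) / z^(-1)) / y^(-2)    [power of a power]
= (((((z^(-8) · y^8) · z^16) · y^8) · ((z^2)^4)) / z^(-1)) / y^(-2)    [power of a power]
= (((((z^(-8) · y^8) · z^16) · y^8) · z^8) / z^(-1)) / y^(-2)    [power of a power]
= y^18·z^17    [quotient of powers; product of powers]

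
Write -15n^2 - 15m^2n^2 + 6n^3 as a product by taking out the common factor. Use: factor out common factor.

3n^2(-5 - 5m^2 + 2n)

-15n^2 - 15m^2n^2 + 6n^3
= 3(-5n^2 - 5m^2n^2 + 2n^3)    [factor out 3]
= 3n^2(-5 - 5m^2 + 2n)    [factor out n^2]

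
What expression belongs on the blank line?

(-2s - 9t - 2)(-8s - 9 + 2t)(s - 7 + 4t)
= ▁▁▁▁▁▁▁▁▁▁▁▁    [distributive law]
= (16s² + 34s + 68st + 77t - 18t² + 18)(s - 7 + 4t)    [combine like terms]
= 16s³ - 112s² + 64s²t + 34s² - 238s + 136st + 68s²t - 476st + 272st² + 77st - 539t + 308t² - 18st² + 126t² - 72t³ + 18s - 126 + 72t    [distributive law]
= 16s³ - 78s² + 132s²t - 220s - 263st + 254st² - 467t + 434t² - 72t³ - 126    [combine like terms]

By distributive law:

(16s² + 18s - 4st + 72st + 81t - 18t² + 16s + 18 - 4t)(s - 7 + 4t)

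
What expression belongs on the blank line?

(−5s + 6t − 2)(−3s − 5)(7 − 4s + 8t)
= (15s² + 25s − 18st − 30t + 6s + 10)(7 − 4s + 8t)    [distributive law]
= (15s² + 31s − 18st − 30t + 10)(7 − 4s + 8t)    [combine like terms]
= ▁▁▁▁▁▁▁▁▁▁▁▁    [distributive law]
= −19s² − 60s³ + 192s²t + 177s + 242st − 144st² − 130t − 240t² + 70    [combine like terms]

By distributive law:

105s² − 60s³ + 120s²t + 217s − 124s² + 248st − 126st + 72s²t − 144st² − 210t + 120st − 240t² + 70 − 40s + 80t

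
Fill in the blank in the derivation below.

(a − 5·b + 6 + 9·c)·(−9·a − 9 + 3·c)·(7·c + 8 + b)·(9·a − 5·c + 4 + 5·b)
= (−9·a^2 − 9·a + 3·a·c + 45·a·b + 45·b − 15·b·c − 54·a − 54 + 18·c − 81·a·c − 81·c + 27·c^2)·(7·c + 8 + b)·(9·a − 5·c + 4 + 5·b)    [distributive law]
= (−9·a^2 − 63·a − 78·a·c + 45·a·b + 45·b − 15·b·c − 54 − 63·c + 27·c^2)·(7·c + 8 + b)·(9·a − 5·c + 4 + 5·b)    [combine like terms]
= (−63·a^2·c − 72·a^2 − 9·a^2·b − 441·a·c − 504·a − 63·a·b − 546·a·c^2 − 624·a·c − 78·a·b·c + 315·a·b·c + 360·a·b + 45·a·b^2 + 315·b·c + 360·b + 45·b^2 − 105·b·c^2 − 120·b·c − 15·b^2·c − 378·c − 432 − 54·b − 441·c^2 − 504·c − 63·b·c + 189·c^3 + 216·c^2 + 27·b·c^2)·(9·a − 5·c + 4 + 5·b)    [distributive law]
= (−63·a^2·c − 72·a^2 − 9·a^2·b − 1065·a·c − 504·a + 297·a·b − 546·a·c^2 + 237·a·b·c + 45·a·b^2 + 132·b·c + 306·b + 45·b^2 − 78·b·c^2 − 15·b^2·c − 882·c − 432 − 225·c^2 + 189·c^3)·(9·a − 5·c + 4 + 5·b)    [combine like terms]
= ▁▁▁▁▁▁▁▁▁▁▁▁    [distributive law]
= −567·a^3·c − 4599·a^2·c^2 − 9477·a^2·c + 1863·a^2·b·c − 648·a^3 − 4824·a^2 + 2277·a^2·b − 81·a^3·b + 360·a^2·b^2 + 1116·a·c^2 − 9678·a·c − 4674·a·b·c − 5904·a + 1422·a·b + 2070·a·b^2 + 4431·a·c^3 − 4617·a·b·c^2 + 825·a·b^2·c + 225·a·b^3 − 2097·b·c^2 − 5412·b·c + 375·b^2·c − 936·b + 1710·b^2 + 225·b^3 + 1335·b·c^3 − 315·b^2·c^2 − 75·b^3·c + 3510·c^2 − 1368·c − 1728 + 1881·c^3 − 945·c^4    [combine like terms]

By distributive law:

−567·a^3·c + 315·a^2·c^2 − 252·a^2·c − 315·a^2·b·c − 648·a^3 + 360·a^2·c − 288·a^2 − 360·a^2·b − 81·a^3·b + 45·a^2·b·c − 36·a^2·b − 45·a^2·b^2 − 9585·a^2·c + 5325·a·c^2 − 4260·a·c − 5325·a·b·c − 4536·a^2 + 2520·a·c − 2016·a − 2520·a·b + 2673·a^2·b − 1485·a·b·c + 1188·a·b + 1485·a·b^2 − 4914·a^2·c^2 + 2730·a·c^3 − 2184·a·c^2 − 2730·a·b·c^2 + 2133·a^2·b·c − 1185·a·b·c^2 + 948·a·b·c + 1185·a·b^2·c + 405·a^2·b^2 − 225·a·b^2·c + 180·a·b^2 + 225·a·b^3 + 1188·a·b·c − 660·b·c^2 + 528·b·c + 660·b^2·c + 2754·a·b − 1530·b·c + 1224·b + 1530·b^2 + 405·a·b^2 − 225·b^2·c + 180·b^2 + 225·b^3 − 702·a·b·c^2 + 390·b·c^3 − 312·b·c^2 − 390·b^2·c^2 − 135·a·b^2·c + 75·b^2·c^2 − 60·b^2·c − 75·b^3·c − 7938·a·c + 4410·c^2 − 3528·c − 4410·b·c − 3888·a + 2160·c − 1728 − 2160·b − 2025·a·c^2 + 1125·c^3 − 900·c^2 − 1125·b·c^2 + 1701·a·c^3 − 945·c^4 + 756·c^3 + 945·b·c^3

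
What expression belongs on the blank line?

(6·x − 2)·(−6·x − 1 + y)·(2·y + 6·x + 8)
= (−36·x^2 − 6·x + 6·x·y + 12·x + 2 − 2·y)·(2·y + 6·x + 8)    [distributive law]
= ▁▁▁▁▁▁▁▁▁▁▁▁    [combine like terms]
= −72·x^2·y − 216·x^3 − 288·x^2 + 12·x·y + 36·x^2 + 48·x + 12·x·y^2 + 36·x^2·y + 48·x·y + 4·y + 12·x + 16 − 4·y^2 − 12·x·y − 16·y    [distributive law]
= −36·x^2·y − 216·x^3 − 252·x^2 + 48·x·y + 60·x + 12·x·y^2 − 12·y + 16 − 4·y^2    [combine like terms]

After combine like terms, the bracketed line is:

(−36·x^2 + 6·x + 6·x·y + 2 − 2·y)·(2·y + 6·x + 8)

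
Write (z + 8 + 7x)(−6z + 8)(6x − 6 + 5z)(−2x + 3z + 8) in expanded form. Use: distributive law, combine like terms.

−264x^2z^2 − 678xz^3 − 764xz^2 − 732z^3 + 368z^2 − 90z^4 − 1592x^2z + 1360xz + 3328z + 2592x^2 + 1152x − 3072 + 504x^3z − 672x^3

(z + 8 + 7x)(−6z + 8)(6x − 6 + 5z)(−2x + 3z + 8)
= (−6z^2 + 8z − 48z + 64 − 42xz + 56x)(6x − 6 + 5z)(−2x + 3z + 8)    [distributive law]
= (−6z^2 − 40z + 64 − 42xz + 56x)(6x − 6 + 5z)(−2x + 3z + 8)    [combine like terms]
= (−36xz^2 + 36z^2 − 30z^3 − 240xz + 240z − 200z^2 + 384x − 384 + 320z − 252x^2z + 252xz − 210xz^2 + 336x^2 − 336x + 280xz)(−2x + 3z + 8)    [distributive law]
= (−246xz^2 − 164z^2 − 30z^3 + 292xz + 560z + 48x − 384 − 252x^2z + 336x^2)(−2x + 3z + 8)    [combine like terms]
= 492x^2z^2 − 738xz^3 − 1968xz^2 + 328xz^2 − 492z^3 − 1312z^2 + 60xz^3 − 90z^4 − 240z^3 − 584x^2z + 876xz^2 + 2336xz − 1120xz + 1680z^2 + 4480z − 96x^2 + 144xz + 384x + 768x − 1152z − 3072 + 504x^3z − 756x^2z^2 − 2016x^2z − 672x^3 + 1008x^2z + 2688x^2    [distributive law]
= −264x^2z^2 − 678xz^3 − 764xz^2 − 732z^3 + 368z^2 − 90z^4 − 1592x^2z + 1360xz + 3328z + 2592x^2 + 1152x − 3072 + 504x^3z − 672x^3    [combine like terms]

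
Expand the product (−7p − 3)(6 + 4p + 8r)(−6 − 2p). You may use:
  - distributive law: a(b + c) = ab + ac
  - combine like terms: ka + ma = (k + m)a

(−7p − 3)(6 + 4p + 8r)(−6 − 2p)
= (−42p − 28p^2 − 56pr − 18 − 12p − 24r)(−6 − 2p)    [distributive law]
= (−54p − 28p^2 − 56pr − 18 − 24r)(−6 − 2p)    [combine like terms]
= 324p + 108p^2 + 168p^2 + 56p^3 + 336pr + 112p^2r + 108 + 36p + 144r + 48pr    [distributive law]
= 360p + 276p^2 + 56p^3 + 384pr + 112p^2r + 108 + 144r    [combine like terms]

360p + 276p^2 + 56p^3 + 384pr + 112p^2r + 108 + 144r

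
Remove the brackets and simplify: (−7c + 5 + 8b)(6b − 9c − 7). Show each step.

−114bc + 63c² + 4c − 26b − 35 + 48b²

(−7c + 5 + 8b)(6b − 9c − 7)
= −42bc + 63c² + 49c + 30b − 45c − 35 + 48b² − 72bc − 56b    [distributive law]
= −114bc + 63c² + 4c − 26b − 35 + 48b²    [combine like terms]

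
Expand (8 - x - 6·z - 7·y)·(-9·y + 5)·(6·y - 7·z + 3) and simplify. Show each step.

(8 - x - 6·z - 7·y)·(-9·y + 5)·(6·y - 7·z + 3)
= (-72·y + 40 + 9·x·y - 5·x + 54·y·z - 30·z + 63·y^2 - 35·y)·(6·y - 7·z + 3)    [distributive law]
= (-107·y + 40 + 9·x·y - 5·x + 54·y·z - 30·z + 63·y^2)·(6·y - 7·z + 3)    [combine like terms]
= -642·y^2 + 749·y·z - 321·y + 240·y - 280·z + 120 + 54·x·y^2 - 63·x·y·z + 27·x·y - 30·x·y + 35·x·z - 15·x + 324·y^2·z - 378·y·z^2 + 162·y·z - 180·y·z + 210·z^2 - 90·z + 378·y^3 - 441·y^2·z + 189·y^2    [distributive law]
= -453·y^2 + 731·y·z - 81·y - 370·z + 120 + 54·x·y^2 - 63·x·y·z - 3·x·y + 35·x·z - 15·x - 117·y^2·z - 378·y·z^2 + 210·z^2 + 378·y^3    [combine like terms]

-453·y^2 + 731·y·z - 81·y - 370·z + 120 + 54·x·y^2 - 63·x·y·z - 3·x·y + 35·x·z - 15·x - 117·y^2·z - 378·y·z^2 + 210·z^2 + 378·y^3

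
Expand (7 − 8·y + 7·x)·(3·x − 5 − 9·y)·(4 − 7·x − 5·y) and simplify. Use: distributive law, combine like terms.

189·x + 182·x^2 − 117·x·y − 140 + 83·y + 403·y^2 + 504·x^2·y − 69·x·y^2 − 360·y^3 − 147·x^3

(7 − 8·y + 7·x)·(3·x − 5 − 9·y)·(4 − 7·x − 5·y)
= (21·x − 35 − 63·y − 24·x·y + 40·y + 72·y^2 + 21·x^2 − 35·x − 63·x·y)·(4 − 7·x − 5·y)    [distributive law]
= (−14·x − 35 − 23·y − 87·x·y + 72·y^2 + 21·x^2)·(4 − 7·x − 5·y)    [combine like terms]
= −56·x + 98·x^2 + 70·x·y − 140 + 245·x + 175·y − 92·y + 161·x·y + 115·y^2 − 348·x·y + 609·x^2·y + 435·x·y^2 + 288·y^2 − 504·x·y^2 − 360·y^3 + 84·x^2 − 147·x^3 − 105·x^2·y    [distributive law]
= 189·x + 182·x^2 − 117·x·y − 140 + 83·y + 403·y^2 + 504·x^2·y − 69·x·y^2 − 360·y^3 − 147·x^3    [combine like terms]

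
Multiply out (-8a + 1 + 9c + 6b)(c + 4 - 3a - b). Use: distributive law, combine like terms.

(-8a + 1 + 9c + 6b)(c + 4 - 3a - b)
= -8ac - 32a + 24a² + 8ab + c + 4 - 3a - b + 9c² + 36c - 27ac - 9bc + 6bc + 24b - 18ab - 6b²    [distributive law]
= -35ac - 35a + 24a² - 10ab + 37c + 4 + 23b + 9c² - 3bc - 6b²    [combine like terms]

-35ac - 35a + 24a² - 10ab + 37c + 4 + 23b + 9c² - 3bc - 6b²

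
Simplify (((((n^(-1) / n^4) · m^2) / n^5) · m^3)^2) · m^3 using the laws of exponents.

(((((n^(-1) / n^4) · m^2) / n^5) · m^3)^2) · m^3
= (((((n^(-1) / n^4) · m^2) / n^5)^2) · ((m^3)^2)) · m^3    [power of a product]
= (((((n^(-1) / n^4) · m^2)^2) / ((n^5)^2)) · ((m^3)^2)) · m^3    [power of a quotient]
= (((((n^(-1) / n^4)^2) · ((m^2)^2)) / ((n^5)^2)) · ((m^3)^2)) · m^3    [power of a product]
= ((((((n^(-1))^2) / ((n^4)^2)) · ((m^2)^2)) / ((n^5)^2)) · ((m^3)^2)) · m^3    [power of a quotient]
= ((((n^(-2) / ((n^4)^2)) · ((m^2)^2)) / ((n^5)^2)) · ((m^3)^2)) · m^3    [power of a power]
= ((((n^(-2) / n^8) · ((m^2)^2)) / ((n^5)^2)) · ((m^3)^2)) · m^3    [power of a power]
= (((n^(-10) · ((m^2)^2)) / ((n^5)^2)) · ((m^3)^2)) · m^3    [quotient of powers]
= (((n^(-10) · m^4) / ((n^5)^2)) · ((m^3)^2)) · m^3    [power of a power]
= (((n^(-10) · m^4) / n^10) · ((m^3)^2)) · m^3    [power of a power]
= (((n^(-10) · m^4) / n^10) · m^6) · m^3    [power of a power]
= m^13n^(-20)    [quotient of powers; product of powers]

m^13n^(-20)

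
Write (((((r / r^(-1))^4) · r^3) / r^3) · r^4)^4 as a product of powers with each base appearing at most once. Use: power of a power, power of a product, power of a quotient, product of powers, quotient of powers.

r^48

(((((r / r^(-1))^4) · r^3) / r^3) · r^4)^4
= (((((r / r^(-1))^4) · r^3) / r^3)^4) · ((r^4)^4)    [power of a product]
= (((((r / r^(-1))^4) · r^3)^4) / ((r^3)^4)) · ((r^4)^4)    [power of a quotient]
= (((((r / r^(-1))^4)^4) · ((r^3)^4)) / ((r^3)^4)) · ((r^4)^4)    [power of a product]
= ((((r / r^(-1))^16) · ((r^3)^4)) / ((r^3)^4)) · ((r^4)^4)    [power of a power]
= ((((r^16) / ((r^(-1))^16)) · ((r^3)^4)) / ((r^3)^4)) · ((r^4)^4)    [power of a quotient]
= (((r^16 / r^(-16)) · ((r^3)^4)) / ((r^3)^4)) · ((r^4)^4)    [power of a power]
= ((r^32 · ((r^3)^4)) / ((r^3)^4)) · ((r^4)^4)    [quotient of powers]
= ((r^32 · r^12) / ((r^3)^4)) · ((r^4)^4)    [power of a power]
= (r^44 / ((r^3)^4)) · ((r^4)^4)    [product of powers]
= (r^44 / r^12) · ((r^4)^4)    [power of a power]
= r^32 · ((r^4)^4)    [quotient of powers]
= r^32 · r^16    [power of a power]
= r^48    [product of powers]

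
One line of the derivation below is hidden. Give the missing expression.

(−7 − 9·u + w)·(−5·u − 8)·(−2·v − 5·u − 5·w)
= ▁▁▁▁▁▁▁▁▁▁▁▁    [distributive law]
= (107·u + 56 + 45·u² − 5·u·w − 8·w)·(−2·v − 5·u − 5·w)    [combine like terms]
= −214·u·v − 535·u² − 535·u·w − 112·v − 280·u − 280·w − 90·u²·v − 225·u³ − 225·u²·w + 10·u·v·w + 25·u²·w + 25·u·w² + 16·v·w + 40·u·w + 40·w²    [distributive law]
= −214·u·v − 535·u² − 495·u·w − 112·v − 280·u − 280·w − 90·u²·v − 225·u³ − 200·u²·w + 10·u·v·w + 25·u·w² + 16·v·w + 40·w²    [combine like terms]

By distributive law:

(35·u + 56 + 45·u² + 72·u − 5·u·w − 8·w)·(−2·v − 5·u − 5·w)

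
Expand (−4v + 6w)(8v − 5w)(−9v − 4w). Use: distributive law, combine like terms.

288v^3 − 484v^2w − 2vw^2 + 120w^3

(−4v + 6w)(8v − 5w)(−9v − 4w)
= (−32v^2 + 20vw + 48vw − 30w^2)(−9v − 4w)    [distributive law]
= (−32v^2 + 68vw − 30w^2)(−9v − 4w)    [combine like terms]
= 288v^3 + 128v^2w − 612v^2w − 272vw^2 + 270vw^2 + 120w^3    [distributive law]
= 288v^3 − 484v^2w − 2vw^2 + 120w^3    [combine like terms]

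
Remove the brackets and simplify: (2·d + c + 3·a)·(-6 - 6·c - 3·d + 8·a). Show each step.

(2·d + c + 3·a)·(-6 - 6·c - 3·d + 8·a)
= -12·d - 12·c·d - 6·d^2 + 16·a·d - 6·c - 6·c^2 - 3·c·d + 8·a·c - 18·a - 18·a·c - 9·a·d + 24·a^2    [distributive law]
= -12·d - 15·c·d - 6·d^2 + 7·a·d - 6·c - 6·c^2 - 10·a·c - 18·a + 24·a^2    [combine like terms]

-12·d - 15·c·d - 6·d^2 + 7·a·d - 6·c - 6·c^2 - 10·a·c - 18·a + 24·a^2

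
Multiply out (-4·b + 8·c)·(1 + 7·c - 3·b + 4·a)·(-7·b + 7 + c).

(-4·b + 8·c)·(1 + 7·c - 3·b + 4·a)·(-7·b + 7 + c)
= (-4·b - 28·b·c + 12·b^2 - 16·a·b + 8·c + 56·c^2 - 24·b·c + 32·a·c)·(-7·b + 7 + c)    [distributive law]
= (-4·b - 52·b·c + 12·b^2 - 16·a·b + 8·c + 56·c^2 + 32·a·c)·(-7·b + 7 + c)    [combine like terms]
= 28·b^2 - 28·b - 4·b·c + 364·b^2·c - 364·b·c - 52·b·c^2 - 84·b^3 + 84·b^2 + 12·b^2·c + 112·a·b^2 - 112·a·b - 16·a·b·c - 56·b·c + 56·c + 8·c^2 - 392·b·c^2 + 392·c^2 + 56·c^3 - 224·a·b·c + 224·a·c + 32·a·c^2    [distributive law]
= 112·b^2 - 28·b - 424·b·c + 376·b^2·c - 444·b·c^2 - 84·b^3 + 112·a·b^2 - 112·a·b - 240·a·b·c + 56·c + 400·c^2 + 56·c^3 + 224·a·c + 32·a·c^2    [combine like terms]

112·b^2 - 28·b - 424·b·c + 376·b^2·c - 444·b·c^2 - 84·b^3 + 112·a·b^2 - 112·a·b - 240·a·b·c + 56·c + 400·c^2 + 56·c^3 + 224·a·c + 32·a·c^2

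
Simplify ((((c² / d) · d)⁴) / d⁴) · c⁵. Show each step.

((((c² / d) · d)⁴) / d⁴) · c⁵
= ((((c² / d)⁴) · (d⁴)) / d⁴) · c⁵    [power of a product]
= (((((c²)⁴) / (d⁴)) · (d⁴)) / d⁴) · c⁵    [power of a quotient]
= (((c⁸ / (d⁴)) · (d⁴)) / d⁴) · c⁵    [power of a power]
= c¹³d⁻⁴    [quotient of powers; product of powers]

c¹³d⁻⁴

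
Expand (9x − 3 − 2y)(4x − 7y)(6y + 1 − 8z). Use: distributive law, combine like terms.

(9x − 3 − 2y)(4x − 7y)(6y + 1 − 8z)
= (36x^2 − 63xy − 12x + 21y − 8xy + 14y^2)(6y + 1 − 8z)    [distributive law]
= (36x^2 − 71xy − 12x + 21y + 14y^2)(6y + 1 − 8z)    [combine like terms]
= 216x^2y + 36x^2 − 288x^2z − 426xy^2 − 71xy + 568xyz − 72xy − 12x + 96xz + 126y^2 + 21y − 168yz + 84y^3 + 14y^2 − 112y^2z    [distributive law]
= 216x^2y + 36x^2 − 288x^2z − 426xy^2 − 143xy + 568xyz − 12x + 96xz + 140y^2 + 21y − 168yz + 84y^3 − 112y^2z    [combine like terms]

216x^2y + 36x^2 − 288x^2z − 426xy^2 − 143xy + 568xyz − 12x + 96xz + 140y^2 + 21y − 168yz + 84y^3 − 112y^2z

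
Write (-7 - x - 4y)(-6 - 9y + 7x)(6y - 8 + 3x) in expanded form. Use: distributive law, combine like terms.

(-7 - x - 4y)(-6 - 9y + 7x)(6y - 8 + 3x)
= (42 + 63y - 49x + 6x + 9xy - 7x^2 + 24y + 36y^2 - 28xy)(6y - 8 + 3x)    [distributive law]
= (42 + 87y - 43x - 19xy - 7x^2 + 36y^2)(6y - 8 + 3x)    [combine like terms]
= 252y - 336 + 126x + 522y^2 - 696y + 261xy - 258xy + 344x - 129x^2 - 114xy^2 + 152xy - 57x^2y - 42x^2y + 56x^2 - 21x^3 + 216y^3 - 288y^2 + 108xy^2    [distributive law]
= -444y - 336 + 470x + 234y^2 + 155xy - 73x^2 - 6xy^2 - 99x^2y - 21x^3 + 216y^3    [combine like terms]

-444y - 336 + 470x + 234y^2 + 155xy - 73x^2 - 6xy^2 - 99x^2y - 21x^3 + 216y^3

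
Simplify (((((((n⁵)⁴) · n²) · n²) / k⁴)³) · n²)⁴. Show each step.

(((((((n⁵)⁴) · n²) · n²) / k⁴)³) · n²)⁴
= (((((((n⁵)⁴) · n²) · n²) / k⁴)³)⁴) · ((n²)⁴)    [power of a product]
= ((((((n⁵)⁴) · n²) · n²) / k⁴)¹²) · ((n²)⁴)    [power of a power]
= ((((((n⁵)⁴) · n²) · n²)¹²) / ((k⁴)¹²)) · ((n²)⁴)    [power of a quotient]
= ((((((n⁵)⁴) · n²)¹²) · ((n²)¹²)) / ((k⁴)¹²)) · ((n²)⁴)    [power of a product]
= ((((((n⁵)⁴)¹²) · ((n²)¹²)) · ((n²)¹²)) / ((k⁴)¹²)) · ((n²)⁴)    [power of a product]
= (((((n⁵)⁴⁸) · ((n²)¹²)) · ((n²)¹²)) / ((k⁴)¹²)) · ((n²)⁴)    [power of a power]
= (((n²⁴⁰ · ((n²)¹²)) · ((n²)¹²)) / ((k⁴)¹²)) · ((n²)⁴)    [power of a power]
= (((n²⁴⁰ · n²⁴) · ((n²)¹²)) / ((k⁴)¹²)) · ((n²)⁴)    [power of a power]
= ((n²⁶⁴ · ((n²)¹²)) / ((k⁴)¹²)) · ((n²)⁴)    [product of powers]
= ((n²⁶⁴ · n²⁴) / ((k⁴)¹²)) · ((n²)⁴)    [power of a power]
= (n²⁸⁸ / ((k⁴)¹²)) · ((n²)⁴)    [product of powers]
= (n²⁸⁸ / k⁴⁸) · ((n²)⁴)    [power of a power]
= (n²⁸⁸ / k⁴⁸) · n⁸    [power of a power]
= k⁻⁴⁸n²⁹⁶    [quotient of powers; product of powers]

k⁻⁴⁸n²⁹⁶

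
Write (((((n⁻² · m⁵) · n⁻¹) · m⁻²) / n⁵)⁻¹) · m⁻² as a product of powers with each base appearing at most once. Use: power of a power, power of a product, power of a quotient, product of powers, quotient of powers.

(((((n⁻² · m⁵) · n⁻¹) · m⁻²) / n⁵)⁻¹) · m⁻²
= (((((n⁻² · m⁵) · n⁻¹) · m⁻²)⁻¹) / ((n⁵)⁻¹)) · m⁻²    [power of a quotient]
= (((((n⁻² · m⁵) · n⁻¹)⁻¹) · ((m⁻²)⁻¹)) / ((n⁵)⁻¹)) · m⁻²    [power of a product]
= (((((n⁻² · m⁵)⁻¹) · ((n⁻¹)⁻¹)) · ((m⁻²)⁻¹)) / ((n⁵)⁻¹)) · m⁻²    [power of a product]
= ((((((n⁻²)⁻¹) · ((m⁵)⁻¹)) · ((n⁻¹)⁻¹)) · ((m⁻²)⁻¹)) / ((n⁵)⁻¹)) · m⁻²    [power of a product]
= ((((n² · ((m⁵)⁻¹)) · ((n⁻¹)⁻¹)) · ((m⁻²)⁻¹)) / ((n⁵)⁻¹)) · m⁻²    [power of a power]
= ((((n² · m⁻⁵) · ((n⁻¹)⁻¹)) · ((m⁻²)⁻¹)) / ((n⁵)⁻¹)) · m⁻²    [power of a power]
= ((((n² · m⁻⁵) · n) · ((m⁻²)⁻¹)) / ((n⁵)⁻¹)) · m⁻²    [power of a power]
= ((((n² · m⁻⁵) · n) · m²) / ((n⁵)⁻¹)) · m⁻²    [power of a power]
= ((((n² · m⁻⁵) · n) · m²) / n⁻⁵) · m⁻²    [power of a power]
= m⁻⁵n⁸    [quotient of powers; product of powers]

m⁻⁵n⁸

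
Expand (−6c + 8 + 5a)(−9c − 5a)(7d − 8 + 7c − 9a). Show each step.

378c²d − 936c² + 378c³ − 591ac² − 105acd + 488ac − 40a²c − 504cd + 576c − 280ad + 320a + 560a² − 175a²d + 225a³

(−6c + 8 + 5a)(−9c − 5a)(7d − 8 + 7c − 9a)
= (54c² + 30ac − 72c − 40a − 45ac − 25a²)(7d − 8 + 7c − 9a)    [distributive law]
= (54c² − 15ac − 72c − 40a − 25a²)(7d − 8 + 7c − 9a)    [combine like terms]
= 378c²d − 432c² + 378c³ − 486ac² − 105acd + 120ac − 105ac² + 135a²c − 504cd + 576c − 504c² + 648ac − 280ad + 320a − 280ac + 360a² − 175a²d + 200a² − 175a²c + 225a³    [distributive law]
= 378c²d − 936c² + 378c³ − 591ac² − 105acd + 488ac − 40a²c − 504cd + 576c − 280ad + 320a + 560a² − 175a²d + 225a³    [combine like terms]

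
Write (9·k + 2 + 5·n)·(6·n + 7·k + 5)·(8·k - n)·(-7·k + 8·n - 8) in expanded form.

(9·k + 2 + 5·n)·(6·n + 7·k + 5)·(8·k - n)·(-7·k + 8·n - 8)
= (54·k·n + 63·k^2 + 45·k + 12·n + 14·k + 10 + 30·n^2 + 35·k·n + 25·n)·(8·k - n)·(-7·k + 8·n - 8)    [distributive law]
= (89·k·n + 63·k^2 + 59·k + 37·n + 10 + 30·n^2)·(8·k - n)·(-7·k + 8·n - 8)    [combine like terms]
= (712·k^2·n - 89·k·n^2 + 504·k^3 - 63·k^2·n + 472·k^2 - 59·k·n + 296·k·n - 37·n^2 + 80·k - 10·n + 240·k·n^2 - 30·n^3)·(-7·k + 8·n - 8)    [distributive law]
= (649·k^2·n + 151·k·n^2 + 504·k^3 + 472·k^2 + 237·k·n - 37·n^2 + 80·k - 10·n - 30·n^3)·(-7·k + 8·n - 8)    [combine like terms]
= -4543·k^3·n + 5192·k^2·n^2 - 5192·k^2·n - 1057·k^2·n^2 + 1208·k·n^3 - 1208·k·n^2 - 3528·k^4 + 4032·k^3·n - 4032·k^3 - 3304·k^3 + 3776·k^2·n - 3776·k^2 - 1659·k^2·n + 1896·k·n^2 - 1896·k·n + 259·k·n^2 - 296·n^3 + 296·n^2 - 560·k^2 + 640·k·n - 640·k + 70·k·n - 80·n^2 + 80·n + 210·k·n^3 - 240·n^4 + 240·n^3    [distributive law]
= -511·k^3·n + 4135·k^2·n^2 - 3075·k^2·n + 1418·k·n^3 + 947·k·n^2 - 3528·k^4 - 7336·k^3 - 4336·k^2 - 1186·k·n - 56·n^3 + 216·n^2 - 640·k + 80·n - 240·n^4    [combine like terms]

-511·k^3·n + 4135·k^2·n^2 - 3075·k^2·n + 1418·k·n^3 + 947·k·n^2 - 3528·k^4 - 7336·k^3 - 4336·k^2 - 1186·k·n - 56·n^3 + 216·n^2 - 640·k + 80·n - 240·n^4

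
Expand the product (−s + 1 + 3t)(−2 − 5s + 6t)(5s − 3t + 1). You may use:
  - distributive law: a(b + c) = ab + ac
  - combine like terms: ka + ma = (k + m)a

−10s² − 12st − 13s + 25s³ − 120s²t + 153st² + 6t − 2 − 54t³ + 18t²

(−s + 1 + 3t)(−2 − 5s + 6t)(5s − 3t + 1)
= (2s + 5s² − 6st − 2 − 5s + 6t − 6t − 15st + 18t²)(5s − 3t + 1)    [distributive law]
= (−3s + 5s² − 21st − 2 + 18t²)(5s − 3t + 1)    [combine like terms]
= −15s² + 9st − 3s + 25s³ − 15s²t + 5s² − 105s²t + 63st² − 21st − 10s + 6t − 2 + 90st² − 54t³ + 18t²    [distributive law]
= −10s² − 12st − 13s + 25s³ − 120s²t + 153st² + 6t − 2 − 54t³ + 18t²    [combine like terms]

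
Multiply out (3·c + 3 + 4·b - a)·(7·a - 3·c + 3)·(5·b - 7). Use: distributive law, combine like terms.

120·a·b·c - 168·a·c - 45·b·c^2 + 63·c^2 - 106·a·b - 126·a - 39·b - 63 + 140·a·b^2 - 60·b^2·c + 84·b·c + 60·b^2 - 35·a^2·b + 49·a^2

(3·c + 3 + 4·b - a)·(7·a - 3·c + 3)·(5·b - 7)
= (21·a·c - 9·c^2 + 9·c + 21·a - 9·c + 9 + 28·a·b - 12·b·c + 12·b - 7·a^2 + 3·a·c - 3·a)·(5·b - 7)    [distributive law]
= (24·a·c - 9·c^2 + 18·a + 9 + 28·a·b - 12·b·c + 12·b - 7·a^2)·(5·b - 7)    [combine like terms]
= 120·a·b·c - 168·a·c - 45·b·c^2 + 63·c^2 + 90·a·b - 126·a + 45·b - 63 + 140·a·b^2 - 196·a·b - 60·b^2·c + 84·b·c + 60·b^2 - 84·b - 35·a^2·b + 49·a^2    [distributive law]
= 120·a·b·c - 168·a·c - 45·b·c^2 + 63·c^2 - 106·a·b - 126·a - 39·b - 63 + 140·a·b^2 - 60·b^2·c + 84·b·c + 60·b^2 - 35·a^2·b + 49·a^2    [combine like terms]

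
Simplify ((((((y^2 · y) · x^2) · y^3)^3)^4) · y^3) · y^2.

((((((y^2 · y) · x^2) · y^3)^3)^4) · y^3) · y^2
= (((((y^2 · y) · x^2) · y^3)^12) · y^3) · y^2    [power of a power]
= (((((y^2 · y) · x^2)^12) · ((y^3)^12)) · y^3) · y^2    [power of a product]
= (((((y^2 · y)^12) · ((x^2)^12)) · ((y^3)^12)) · y^3) · y^2    [power of a product]
= ((((((y^2)^12) · (y^12)) · ((x^2)^12)) · ((y^3)^12)) · y^3) · y^2    [power of a product]
= ((((y^24 · (y^12)) · ((x^2)^12)) · ((y^3)^12)) · y^3) · y^2    [power of a power]
= (((y^36 · ((x^2)^12)) · ((y^3)^12)) · y^3) · y^2    [product of powers]
= (((y^36 · x^24) · ((y^3)^12)) · y^3) · y^2    [power of a power]
= (((y^36 · x^24) · y^36) · y^3) · y^2    [power of a power]
= x^24y^77    [product of powers]

x^24y^77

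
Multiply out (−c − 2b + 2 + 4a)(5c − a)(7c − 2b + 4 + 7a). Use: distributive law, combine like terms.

−35c^3 − 60bc^2 + 50c^2 + 112ac^2 − 98abc + 140ac + 119a^2c + 20b^2c − 60bc − 4ab^2 + 12ab + 22a^2b + 40c − 8a − 30a^2 − 28a^3

(−c − 2b + 2 + 4a)(5c − a)(7c − 2b + 4 + 7a)
= (−5c^2 + ac − 10bc + 2ab + 10c − 2a + 20ac − 4a^2)(7c − 2b + 4 + 7a)    [distributive law]
= (−5c^2 + 21ac − 10bc + 2ab + 10c − 2a − 4a^2)(7c − 2b + 4 + 7a)    [combine like terms]
= −35c^3 + 10bc^2 − 20c^2 − 35ac^2 + 147ac^2 − 42abc + 84ac + 147a^2c − 70bc^2 + 20b^2c − 40bc − 70abc + 14abc − 4ab^2 + 8ab + 14a^2b + 70c^2 − 20bc + 40c + 70ac − 14ac + 4ab − 8a − 14a^2 − 28a^2c + 8a^2b − 16a^2 − 28a^3    [distributive law]
= −35c^3 − 60bc^2 + 50c^2 + 112ac^2 − 98abc + 140ac + 119a^2c + 20b^2c − 60bc − 4ab^2 + 12ab + 22a^2b + 40c − 8a − 30a^2 − 28a^3    [combine like terms]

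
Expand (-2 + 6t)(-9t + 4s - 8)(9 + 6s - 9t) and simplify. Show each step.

(-2 + 6t)(-9t + 4s - 8)(9 + 6s - 9t)
= (18t - 8s + 16 - 54t^2 + 24st - 48t)(9 + 6s - 9t)    [distributive law]
= (-30t - 8s + 16 - 54t^2 + 24st)(9 + 6s - 9t)    [combine like terms]
= -270t - 180st + 270t^2 - 72s - 48s^2 + 72st + 144 + 96s - 144t - 486t^2 - 324st^2 + 486t^3 + 216st + 144s^2t - 216st^2    [distributive law]
= -414t + 108st - 216t^2 + 24s - 48s^2 + 144 - 540st^2 + 486t^3 + 144s^2t    [combine like terms]

-414t + 108st - 216t^2 + 24s - 48s^2 + 144 - 540st^2 + 486t^3 + 144s^2t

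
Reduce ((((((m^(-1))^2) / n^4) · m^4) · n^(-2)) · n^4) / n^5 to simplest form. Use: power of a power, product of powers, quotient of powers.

m^2n^(-7)

((((((m^(-1))^2) / n^4) · m^4) · n^(-2)) · n^4) / n^5
= ((((m^(-2) / n^4) · m^4) · n^(-2)) · n^4) / n^5    [power of a power]
= m^2n^(-7)    [quotient of powers; product of powers]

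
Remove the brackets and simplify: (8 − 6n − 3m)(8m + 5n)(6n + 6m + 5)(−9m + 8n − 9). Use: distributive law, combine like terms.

4029m^2n + 6684mn^2 − 2021mn − 1080m^3 − 5256m^2 − 2880m + 2340n^3 + 790n^2 − 1800n + 846m^2n^2 − 2844mn^3 + 3546m^3n − 1440n^4 + 1296m^4

(8 − 6n − 3m)(8m + 5n)(6n + 6m + 5)(−9m + 8n − 9)
= (64m + 40n − 48mn − 30n^2 − 24m^2 − 15mn)(6n + 6m + 5)(−9m + 8n − 9)    [distributive law]
= (64m + 40n − 63mn − 30n^2 − 24m^2)(6n + 6m + 5)(−9m + 8n − 9)    [combine like terms]
= (384mn + 384m^2 + 320m + 240n^2 + 240mn + 200n − 378mn^2 − 378m^2n − 315mn − 180n^3 − 180mn^2 − 150n^2 − 144m^2n − 144m^3 − 120m^2)(−9m + 8n − 9)    [distributive law]
= (309mn + 264m^2 + 320m + 90n^2 + 200n − 558mn^2 − 522m^2n − 180n^3 − 144m^3)(−9m + 8n − 9)    [combine like terms]
= −2781m^2n + 2472mn^2 − 2781mn − 2376m^3 + 2112m^2n − 2376m^2 − 2880m^2 + 2560mn − 2880m − 810mn^2 + 720n^3 − 810n^2 − 1800mn + 1600n^2 − 1800n + 5022m^2n^2 − 4464mn^3 + 5022mn^2 + 4698m^3n − 4176m^2n^2 + 4698m^2n + 1620mn^3 − 1440n^4 + 1620n^3 + 1296m^4 − 1152m^3n + 1296m^3    [distributive law]
= 4029m^2n + 6684mn^2 − 2021mn − 1080m^3 − 5256m^2 − 2880m + 2340n^3 + 790n^2 − 1800n + 846m^2n^2 − 2844mn^3 + 3546m^3n − 1440n^4 + 1296m^4    [combine like terms]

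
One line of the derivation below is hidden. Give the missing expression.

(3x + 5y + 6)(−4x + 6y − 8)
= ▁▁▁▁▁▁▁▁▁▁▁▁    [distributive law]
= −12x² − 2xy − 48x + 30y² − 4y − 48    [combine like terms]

Applying distributive law to the line above:

−12x² + 18xy − 24x − 20xy + 30y² − 40y − 24x + 36y − 48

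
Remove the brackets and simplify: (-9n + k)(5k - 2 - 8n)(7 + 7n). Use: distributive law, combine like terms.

(-9n + k)(5k - 2 - 8n)(7 + 7n)
= (-45kn + 18n + 72n^2 + 5k^2 - 2k - 8kn)(7 + 7n)    [distributive law]
= (-53kn + 18n + 72n^2 + 5k^2 - 2k)(7 + 7n)    [combine like terms]
= -371kn - 371kn^2 + 126n + 126n^2 + 504n^2 + 504n^3 + 35k^2 + 35k^2n - 14k - 14kn    [distributive law]
= -385kn - 371kn^2 + 126n + 630n^2 + 504n^3 + 35k^2 + 35k^2n - 14k    [combine like terms]

-385kn - 371kn^2 + 126n + 630n^2 + 504n^3 + 35k^2 + 35k^2n - 14k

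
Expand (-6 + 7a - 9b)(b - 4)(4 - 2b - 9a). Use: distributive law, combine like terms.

(-6 + 7a - 9b)(b - 4)(4 - 2b - 9a)
= (-6b + 24 + 7ab - 28a - 9b^2 + 36b)(4 - 2b - 9a)    [distributive law]
= (30b + 24 + 7ab - 28a - 9b^2)(4 - 2b - 9a)    [combine like terms]
= 120b - 60b^2 - 270ab + 96 - 48b - 216a + 28ab - 14ab^2 - 63a^2b - 112a + 56ab + 252a^2 - 36b^2 + 18b^3 + 81ab^2    [distributive law]
= 72b - 96b^2 - 186ab + 96 - 328a + 67ab^2 - 63a^2b + 252a^2 + 18b^3    [combine like terms]

72b - 96b^2 - 186ab + 96 - 328a + 67ab^2 - 63a^2b + 252a^2 + 18b^3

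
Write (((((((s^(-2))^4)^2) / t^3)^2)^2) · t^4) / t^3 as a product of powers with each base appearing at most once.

s^(-64)·t^(-11)

(((((((s^(-2))^4)^2) / t^3)^2)^2) · t^4) / t^3
= ((((((s^(-2))^4)^2) / t^3)^4) · t^4) / t^3    [power of a power]
= ((((((s^(-2))^4)^2)^4) / ((t^3)^4)) · t^4) / t^3    [power of a quotient]
= (((((s^(-2))^4)^8) / ((t^3)^4)) · t^4) / t^3    [power of a power]
= ((((s^(-2))^32) / ((t^3)^4)) · t^4) / t^3    [power of a power]
= ((s^(-64) / ((t^3)^4)) · t^4) / t^3    [power of a power]
= ((s^(-64) / t^12) · t^4) / t^3    [power of a power]
= s^(-64)·t^(-11)    [quotient of powers; product of powers]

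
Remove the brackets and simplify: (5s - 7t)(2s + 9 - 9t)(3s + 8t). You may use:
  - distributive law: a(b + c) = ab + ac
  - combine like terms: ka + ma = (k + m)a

30s³ - 97s²t + 135s² + 171st - 283st² - 504t² + 504t³

(5s - 7t)(2s + 9 - 9t)(3s + 8t)
= (10s² + 45s - 45st - 14st - 63t + 63t²)(3s + 8t)    [distributive law]
= (10s² + 45s - 59st - 63t + 63t²)(3s + 8t)    [combine like terms]
= 30s³ + 80s²t + 135s² + 360st - 177s²t - 472st² - 189st - 504t² + 189st² + 504t³    [distributive law]
= 30s³ - 97s²t + 135s² + 171st - 283st² - 504t² + 504t³    [combine like terms]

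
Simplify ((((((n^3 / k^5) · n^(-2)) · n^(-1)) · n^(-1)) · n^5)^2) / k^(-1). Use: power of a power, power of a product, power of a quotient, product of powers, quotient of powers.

((((((n^3 / k^5) · n^(-2)) · n^(-1)) · n^(-1)) · n^5)^2) / k^(-1)
= ((((((n^3 / k^5) · n^(-2)) · n^(-1)) · n^(-1))^2) · ((n^5)^2)) / k^(-1)    [power of a product]
= ((((((n^3 / k^5) · n^(-2)) · n^(-1))^2) · ((n^(-1))^2)) · ((n^5)^2)) / k^(-1)    [power of a product]
= ((((((n^3 / k^5) · n^(-2))^2) · ((n^(-1))^2)) · ((n^(-1))^2)) · ((n^5)^2)) / k^(-1)    [power of a product]
= ((((((n^3 / k^5)^2) · ((n^(-2))^2)) · ((n^(-1))^2)) · ((n^(-1))^2)) · ((n^5)^2)) / k^(-1)    [power of a product]
= (((((((n^3)^2) / ((k^5)^2)) · ((n^(-2))^2)) · ((n^(-1))^2)) · ((n^(-1))^2)) · ((n^5)^2)) / k^(-1)    [power of a quotient]
= (((((n^6 / ((k^5)^2)) · ((n^(-2))^2)) · ((n^(-1))^2)) · ((n^(-1))^2)) · ((n^5)^2)) / k^(-1)    [power of a power]
= (((((n^6 / k^10) · ((n^(-2))^2)) · ((n^(-1))^2)) · ((n^(-1))^2)) · ((n^5)^2)) / k^(-1)    [power of a power]
= (((((n^6 / k^10) · n^(-4)) · ((n^(-1))^2)) · ((n^(-1))^2)) · ((n^5)^2)) / k^(-1)    [power of a power]
= (((((n^6 / k^10) · n^(-4)) · n^(-2)) · ((n^(-1))^2)) · ((n^5)^2)) / k^(-1)    [power of a power]
= (((((n^6 / k^10) · n^(-4)) · n^(-2)) · n^(-2)) · ((n^5)^2)) / k^(-1)    [power of a power]
= (((((n^6 / k^10) · n^(-4)) · n^(-2)) · n^(-2)) · n^10) / k^(-1)    [power of a power]
= k^(-9)·n^8    [quotient of powers; product of powers]

k^(-9)·n^8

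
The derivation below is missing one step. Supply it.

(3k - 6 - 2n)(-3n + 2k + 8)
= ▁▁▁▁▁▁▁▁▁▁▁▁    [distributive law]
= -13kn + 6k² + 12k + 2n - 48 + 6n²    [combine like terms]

Applying distributive law to the line above:

-9kn + 6k² + 24k + 18n - 12k - 48 + 6n² - 4kn - 16n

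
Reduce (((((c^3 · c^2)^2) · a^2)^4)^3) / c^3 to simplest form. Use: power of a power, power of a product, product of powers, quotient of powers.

(((((c^3 · c^2)^2) · a^2)^4)^3) / c^3
= ((((c^3 · c^2)^2) · a^2)^12) / c^3    [power of a power]
= ((((c^3 · c^2)^2)^12) · ((a^2)^12)) / c^3    [power of a product]
= (((c^3 · c^2)^24) · ((a^2)^12)) / c^3    [power of a power]
= ((((c^3)^24) · ((c^2)^24)) · ((a^2)^12)) / c^3    [power of a product]
= ((c^72 · ((c^2)^24)) · ((a^2)^12)) / c^3    [power of a power]
= ((c^72 · c^48) · ((a^2)^12)) / c^3    [power of a power]
= (c^120 · ((a^2)^12)) / c^3    [product of powers]
= (c^120 · a^24) / c^3    [power of a power]
= a^24c^117    [quotient of powers]

a^24c^117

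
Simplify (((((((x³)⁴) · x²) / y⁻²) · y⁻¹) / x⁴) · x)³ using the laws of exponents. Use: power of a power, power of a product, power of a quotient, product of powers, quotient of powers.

x³³y³

(((((((x³)⁴) · x²) / y⁻²) · y⁻¹) / x⁴) · x)³
= (((((((x³)⁴) · x²) / y⁻²) · y⁻¹) / x⁴)³) · (x³)    [power of a product]
= (((((((x³)⁴) · x²) / y⁻²) · y⁻¹)³) / ((x⁴)³)) · (x³)    [power of a quotient]
= (((((((x³)⁴) · x²) / y⁻²)³) · ((y⁻¹)³)) / ((x⁴)³)) · (x³)    [power of a product]
= (((((((x³)⁴) · x²)³) / ((y⁻²)³)) · ((y⁻¹)³)) / ((x⁴)³)) · (x³)    [power of a quotient]
= (((((((x³)⁴)³) · ((x²)³)) / ((y⁻²)³)) · ((y⁻¹)³)) / ((x⁴)³)) · (x³)    [power of a product]
= ((((((x³)¹²) · ((x²)³)) / ((y⁻²)³)) · ((y⁻¹)³)) / ((x⁴)³)) · (x³)    [power of a power]
= ((((x³⁶ · ((x²)³)) / ((y⁻²)³)) · ((y⁻¹)³)) / ((x⁴)³)) · (x³)    [power of a power]
= ((((x³⁶ · x⁶) / ((y⁻²)³)) · ((y⁻¹)³)) / ((x⁴)³)) · (x³)    [power of a power]
= (((x⁴² / ((y⁻²)³)) · ((y⁻¹)³)) / ((x⁴)³)) · (x³)    [product of powers]
= (((x⁴² / y⁻⁶) · ((y⁻¹)³)) / ((x⁴)³)) · (x³)    [power of a power]
= (((x⁴² / y⁻⁶) · y⁻³) / ((x⁴)³)) · (x³)    [power of a power]
= (((x⁴² / y⁻⁶) · y⁻³) / x¹²) · (x³)    [power of a power]
= x³³y³    [quotient of powers; product of powers]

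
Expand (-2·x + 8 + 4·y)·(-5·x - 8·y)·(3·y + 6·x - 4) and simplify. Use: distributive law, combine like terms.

(-2·x + 8 + 4·y)·(-5·x - 8·y)·(3·y + 6·x - 4)
= (10·x^2 + 16·x·y - 40·x - 64·y - 20·x·y - 32·y^2)·(3·y + 6·x - 4)    [distributive law]
= (10·x^2 - 4·x·y - 40·x - 64·y - 32·y^2)·(3·y + 6·x - 4)    [combine like terms]
= 30·x^2·y + 60·x^3 - 40·x^2 - 12·x·y^2 - 24·x^2·y + 16·x·y - 120·x·y - 240·x^2 + 160·x - 192·y^2 - 384·x·y + 256·y - 96·y^3 - 192·x·y^2 + 128·y^2    [distributive law]
= 6·x^2·y + 60·x^3 - 280·x^2 - 204·x·y^2 - 488·x·y + 160·x - 64·y^2 + 256·y - 96·y^3    [combine like terms]

6·x^2·y + 60·x^3 - 280·x^2 - 204·x·y^2 - 488·x·y + 160·x - 64·y^2 + 256·y - 96·y^3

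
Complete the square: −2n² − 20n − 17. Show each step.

−2n² − 20n − 17
= −2(n² + 10n) − 17    [factor out -2 from the n-terms]
= −2(n² + 10n + 25 − 25) − 17    [add and subtract 25 inside the bracket]
= −2(n + 5)² + 50 − 17    [perfect-square identity]
= −2(n + 5)² + 33    [combine constants]

−2(n + 5)² + 33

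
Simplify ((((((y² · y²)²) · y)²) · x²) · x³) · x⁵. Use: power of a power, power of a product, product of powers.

((((((y² · y²)²) · y)²) · x²) · x³) · x⁵
= ((((((y² · y²)²)²) · (y²)) · x²) · x³) · x⁵    [power of a product]
= (((((y² · y²)⁴) · (y²)) · x²) · x³) · x⁵    [power of a power]
= ((((((y²)⁴) · ((y²)⁴)) · (y²)) · x²) · x³) · x⁵    [power of a product]
= ((((y⁸ · ((y²)⁴)) · (y²)) · x²) · x³) · x⁵    [power of a power]
= ((((y⁸ · y⁸) · (y²)) · x²) · x³) · x⁵    [power of a power]
= (((y¹⁶ · (y²)) · x²) · x³) · x⁵    [product of powers]
= ((y¹⁸ · x²) · x³) · x⁵    [product of powers]
= x¹⁰·y¹⁸    [product of powers]

x¹⁰·y¹⁸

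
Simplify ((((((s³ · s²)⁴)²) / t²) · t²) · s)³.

s¹²³

((((((s³ · s²)⁴)²) / t²) · t²) · s)³
= ((((((s³ · s²)⁴)²) / t²) · t²)³) · (s³)    [power of a product]
= ((((((s³ · s²)⁴)²) / t²)³) · ((t²)³)) · (s³)    [power of a product]
= ((((((s³ · s²)⁴)²)³) / ((t²)³)) · ((t²)³)) · (s³)    [power of a quotient]
= (((((s³ · s²)⁴)⁶) / ((t²)³)) · ((t²)³)) · (s³)    [power of a power]
= ((((s³ · s²)²⁴) / ((t²)³)) · ((t²)³)) · (s³)    [power of a power]
= (((((s³)²⁴) · ((s²)²⁴)) / ((t²)³)) · ((t²)³)) · (s³)    [power of a product]
= (((s⁷² · ((s²)²⁴)) / ((t²)³)) · ((t²)³)) · (s³)    [power of a power]
= (((s⁷² · s⁴⁸) / ((t²)³)) · ((t²)³)) · (s³)    [power of a power]
= ((s¹²⁰ / ((t²)³)) · ((t²)³)) · (s³)    [product of powers]
= ((s¹²⁰ / t⁶) · ((t²)³)) · (s³)    [power of a power]
= ((s¹²⁰ / t⁶) · t⁶) · (s³)    [power of a power]
= s¹²³    [quotient of powers; product of powers]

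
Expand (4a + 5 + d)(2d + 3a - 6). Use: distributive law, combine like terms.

(4a + 5 + d)(2d + 3a - 6)
= 8ad + 12a^2 - 24a + 10d + 15a - 30 + 2d^2 + 3ad - 6d    [distributive law]
= 11ad + 12a^2 - 9a + 4d - 30 + 2d^2    [combine like terms]

11ad + 12a^2 - 9a + 4d - 30 + 2d^2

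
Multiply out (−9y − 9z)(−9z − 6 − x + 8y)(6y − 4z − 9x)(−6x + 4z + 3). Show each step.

756xy^2z + 1368y^2z^2 + 2322y^2z − 2952xyz^2 + 1800yz^3 + 1782yz^2 + 54x^2yz − 2781xyz + 162xy^2 + 972y^2 + 324yz + 2673x^2y − 1458xy − 4212x^2y^2 + 486x^3y + 2592xy^3 − 1728y^3z − 1296y^3 − 1116xz^3 − 1296z^4 − 1836z^3 + 4266x^2z^2 − 2943xz^2 − 648z^2 + 2673x^2z − 1458xz + 486x^3z

(−9y − 9z)(−9z − 6 − x + 8y)(6y − 4z − 9x)(−6x + 4z + 3)
= (81yz + 54y + 9xy − 72y^2 + 81z^2 + 54z + 9xz − 72yz)(6y − 4z − 9x)(−6x + 4z + 3)    [distributive law]
= (9yz + 54y + 9xy − 72y^2 + 81z^2 + 54z + 9xz)(6y − 4z − 9x)(−6x + 4z + 3)    [combine like terms]
= (54y^2z − 36yz^2 − 81xyz + 324y^2 − 216yz − 486xy + 54xy^2 − 36xyz − 81x^2y − 432y^3 + 288y^2z + 648xy^2 + 486yz^2 − 324z^3 − 729xz^2 + 324yz − 216z^2 − 486xz + 54xyz − 36xz^2 − 81x^2z)(−6x + 4z + 3)    [distributive law]
= (342y^2z + 450yz^2 − 63xyz + 324y^2 + 108yz − 486xy + 702xy^2 − 81x^2y − 432y^3 − 324z^3 − 765xz^2 − 216z^2 − 486xz − 81x^2z)(−6x + 4z + 3)    [combine like terms]
= −2052xy^2z + 1368y^2z^2 + 1026y^2z − 2700xyz^2 + 1800yz^3 + 1350yz^2 + 378x^2yz − 252xyz^2 − 189xyz − 1944xy^2 + 1296y^2z + 972y^2 − 648xyz + 432yz^2 + 324yz + 2916x^2y − 1944xyz − 1458xy − 4212x^2y^2 + 2808xy^2z + 2106xy^2 + 486x^3y − 324x^2yz − 243x^2y + 2592xy^3 − 1728y^3z − 1296y^3 + 1944xz^3 − 1296z^4 − 972z^3 + 4590x^2z^2 − 3060xz^3 − 2295xz^2 + 1296xz^2 − 864z^3 − 648z^2 + 2916x^2z − 1944xz^2 − 1458xz + 486x^3z − 324x^2z^2 − 243x^2z    [distributive law]
= 756xy^2z + 1368y^2z^2 + 2322y^2z − 2952xyz^2 + 1800yz^3 + 1782yz^2 + 54x^2yz − 2781xyz + 162xy^2 + 972y^2 + 324yz + 2673x^2y − 1458xy − 4212x^2y^2 + 486x^3y + 2592xy^3 − 1728y^3z − 1296y^3 − 1116xz^3 − 1296z^4 − 1836z^3 + 4266x^2z^2 − 2943xz^2 − 648z^2 + 2673x^2z − 1458xz + 486x^3z    [combine like terms]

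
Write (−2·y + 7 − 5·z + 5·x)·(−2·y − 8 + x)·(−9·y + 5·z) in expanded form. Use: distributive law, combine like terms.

(−2·y + 7 − 5·z + 5·x)·(−2·y − 8 + x)·(−9·y + 5·z)
= (4·y^2 + 16·y − 2·x·y − 14·y − 56 + 7·x + 10·y·z + 40·z − 5·x·z − 10·x·y − 40·x + 5·x^2)·(−9·y + 5·z)    [distributive law]
= (4·y^2 + 2·y − 12·x·y − 56 − 33·x + 10·y·z + 40·z − 5·x·z + 5·x^2)·(−9·y + 5·z)    [combine like terms]
= −36·y^3 + 20·y^2·z − 18·y^2 + 10·y·z + 108·x·y^2 − 60·x·y·z + 504·y − 280·z + 297·x·y − 165·x·z − 90·y^2·z + 50·y·z^2 − 360·y·z + 200·z^2 + 45·x·y·z − 25·x·z^2 − 45·x^2·y + 25·x^2·z    [distributive law]
= −36·y^3 − 70·y^2·z − 18·y^2 − 350·y·z + 108·x·y^2 − 15·x·y·z + 504·y − 280·z + 297·x·y − 165·x·z + 50·y·z^2 + 200·z^2 − 25·x·z^2 − 45·x^2·y + 25·x^2·z    [combine like terms]

−36·y^3 − 70·y^2·z − 18·y^2 − 350·y·z + 108·x·y^2 − 15·x·y·z + 504·y − 280·z + 297·x·y − 165·x·z + 50·y·z^2 + 200·z^2 − 25·x·z^2 − 45·x^2·y + 25·x^2·z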